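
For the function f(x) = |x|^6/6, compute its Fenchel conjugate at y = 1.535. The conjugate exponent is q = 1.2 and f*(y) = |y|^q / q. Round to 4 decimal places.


The conjugate exponent q satisfies 1/p + 1/q = 1.
p = 6, so q = 6/(6 - 1) = 1.2
|y|^q = 1.535^1.2 = 1.6724
f*(1.535) = 1.6724 / 1.2 = 1.3936


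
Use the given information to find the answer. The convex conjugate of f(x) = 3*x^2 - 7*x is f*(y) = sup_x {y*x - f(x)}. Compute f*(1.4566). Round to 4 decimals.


f*(y) = sup_x {y*x - a*x^2 - b*x} = sup_x {(y-b)*x - a*x^2}
FOC: (y - b) - 2a*x = 0 => x* = (y - b)/(2a)
x* = (1.4566 + 7)/(2*3) = 1.4094
f*(1.4566) = (y-b)^2/(4a) = (1.4566 + 7)^2/(4*3)
= 71.5141/12 = 5.9595


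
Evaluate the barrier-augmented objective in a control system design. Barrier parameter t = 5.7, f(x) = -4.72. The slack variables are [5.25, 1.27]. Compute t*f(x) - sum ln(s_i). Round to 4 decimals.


Step 1: Compute log-barrier.
ln values: [1.6582, 0.239]
phi = -(1.6582 + 0.239) = -1.8972
Step 2: Compute augmented objective.
t*f(x) = 5.7*-4.72 = -26.904
Total = -26.904 - 1.8972 = -28.8012


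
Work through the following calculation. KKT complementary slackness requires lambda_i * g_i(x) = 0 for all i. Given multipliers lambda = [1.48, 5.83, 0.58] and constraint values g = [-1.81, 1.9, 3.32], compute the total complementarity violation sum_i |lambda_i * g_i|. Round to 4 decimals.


KKT complementary slackness check:
lambda_1 * g_1 = 1.48 * -1.81 = -2.6788
lambda_2 * g_2 = 5.83 * 1.9 = 11.077
lambda_3 * g_3 = 0.58 * 3.32 = 1.9256
Total violation = 2.6788 + 11.077 + 1.9256 = 15.6814


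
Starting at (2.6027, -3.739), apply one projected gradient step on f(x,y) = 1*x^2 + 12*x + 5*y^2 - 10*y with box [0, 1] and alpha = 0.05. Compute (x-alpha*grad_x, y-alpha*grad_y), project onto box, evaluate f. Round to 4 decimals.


Step 1: Compute gradient at (2.6027, -3.739).
grad_x = 2*1*2.6027 + 12 = 17.2054
grad_y = 2*5*-3.739 - 10 = -47.39
Step 2: Gradient step.
x_raw = 2.6027 - 0.05*17.2054 = 1.7424
y_raw = -3.739 - 0.05*-47.39 = -1.3695
Step 3: Project onto [0, 1].
x_proj = clip(1.7424) = 1.0
y_proj = clip(-1.3695) = 0.0
Step 4: Evaluate f.
f(1.0, 0.0) = 13.0


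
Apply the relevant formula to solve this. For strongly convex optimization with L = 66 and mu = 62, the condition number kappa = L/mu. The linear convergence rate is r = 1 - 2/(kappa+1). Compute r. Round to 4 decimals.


Step 1: Compute the condition number.
kappa = L/mu = 66/62 = 1.0645
Step 2: Compute the convergence rate.
r = 1 - 2/(kappa + 1) = 1 - 2*mu/(L + mu) = (L - mu)/(L + mu) = 4/128 = 0.0313


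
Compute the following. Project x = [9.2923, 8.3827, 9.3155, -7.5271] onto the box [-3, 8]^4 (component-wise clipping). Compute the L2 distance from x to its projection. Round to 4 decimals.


Project each component onto [-3, 8].
clip(9.2923) = 8.0, clip(8.3827) = 8.0, clip(9.3155) = 8.0, clip(-7.5271) = -3.0
Projection = [8.0, 8.0, 8.0, -3.0]
Squared diffs: [1.67, 0.1465, 1.7305, 20.4946]
Distance = sqrt(24.0416) = 4.9032


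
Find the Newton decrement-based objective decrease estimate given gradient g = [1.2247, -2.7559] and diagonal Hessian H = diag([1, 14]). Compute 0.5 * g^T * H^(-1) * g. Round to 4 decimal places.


Step 1: H is diagonal, so H^(-1) * g = [1.2247, -0.1969].
Step 2: g^T H^(-1) g = sum_i g_i^2 / H_ii
  = (1.2247)^2/1 + (-2.7559)^2/14
  = 1.4999 + 0.5425 = 2.0424
Step 3: Objective decrease = 0.5 * g^T H^(-1) g = 1.0212


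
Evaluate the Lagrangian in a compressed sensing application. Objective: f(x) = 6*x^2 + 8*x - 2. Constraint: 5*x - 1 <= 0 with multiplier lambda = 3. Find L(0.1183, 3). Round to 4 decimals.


Step 1: Evaluate f(x).
f(0.1183) = 6*0.1183^2 + 8*0.1183 - 2 = -0.9696
Step 2: Evaluate g(x).
g(0.1183) = 5*0.1183 - 1 = -0.4085
Step 3: Compute Lagrangian.
L = -0.9696 + 3*-0.4085 = -2.1951


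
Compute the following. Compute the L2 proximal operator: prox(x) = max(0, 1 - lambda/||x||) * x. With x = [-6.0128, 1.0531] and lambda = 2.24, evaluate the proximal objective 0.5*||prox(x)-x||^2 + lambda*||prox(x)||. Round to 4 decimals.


Step 1: Compute ||x||.
||x|| = 6.1043
Step 2: Compute scaling factor.
scale = max(0, 1 - 2.24/6.1043) = 0.633
Step 3: prox(x) = [-3.8064, 0.6667]
||prox(x)|| = 3.8643
Step 4: Proximal objective.
0.5*||prox-x||^2 = 2.5088
lambda*||prox|| = 8.656
Total = 11.1649


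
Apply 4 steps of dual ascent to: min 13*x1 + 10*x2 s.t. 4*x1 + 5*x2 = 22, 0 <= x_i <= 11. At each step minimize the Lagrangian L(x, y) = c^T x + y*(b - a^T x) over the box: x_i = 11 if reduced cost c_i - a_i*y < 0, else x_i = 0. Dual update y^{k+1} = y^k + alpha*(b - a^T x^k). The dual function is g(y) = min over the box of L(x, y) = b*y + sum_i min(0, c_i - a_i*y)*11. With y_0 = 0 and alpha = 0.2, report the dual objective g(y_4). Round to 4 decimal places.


Dual ascent for LP: min 13*x1 + 10*x2, 4*x1 + 5*x2 = 22, 0 <= x_i <= 11
Step 1: y^k = 0.0, reduced costs: (13.0, 10.0)
  x^k = (0.0, 0.0), subgradient = b - a^T x = 22.0
  y^{k+1} = 0.0 + 0.2*22.0 = 4.4
Step 2: y^k = 4.4, reduced costs: (-4.6, -12.0)
  x^k = (11.0, 11.0), subgradient = b - a^T x = -77.0
  y^{k+1} = 4.4 + 0.2*-77.0 = -11.0
Step 3: y^k = -11.0, reduced costs: (57.0, 65.0)
  x^k = (0.0, 0.0), subgradient = b - a^T x = 22.0
  y^{k+1} = -11.0 + 0.2*22.0 = -6.6
Step 4: y^k = -6.6, reduced costs: (39.4, 43.0)
  x^k = (0.0, 0.0), subgradient = b - a^T x = 22.0
  y^{k+1} = -6.6 + 0.2*22.0 = -2.2
Dual objective at y_4 = -2.2: reduced costs (21.8, 21.0), box minimizer x = (0.0, 0.0)
g(y_4) = b*y + (c1 - a1*y)*x1 + (c2 - a2*y)*x2 = 22*(-2.2) + 21.8*0.0 + 21.0*0.0 = -48.4 + 0.0 + 0.0 = -48.4


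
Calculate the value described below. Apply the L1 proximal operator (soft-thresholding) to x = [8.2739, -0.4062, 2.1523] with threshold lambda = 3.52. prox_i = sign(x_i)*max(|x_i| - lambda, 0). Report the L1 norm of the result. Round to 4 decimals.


Soft-thresholding with lambda = 3.52:
prox(8.2739) = sign(8.2739)*max(|8.2739| - 3.52, 0) = 4.7539
prox(-0.4062) = sign(-0.4062)*max(|-0.4062| - 3.52, 0) = 0.0
prox(2.1523) = sign(2.1523)*max(|2.1523| - 3.52, 0) = 0.0
prox(x) = [4.7539, 0.0, 0.0]
||prox(x)||_1 = 4.7539 + 0.0 + 0.0 = 4.7539


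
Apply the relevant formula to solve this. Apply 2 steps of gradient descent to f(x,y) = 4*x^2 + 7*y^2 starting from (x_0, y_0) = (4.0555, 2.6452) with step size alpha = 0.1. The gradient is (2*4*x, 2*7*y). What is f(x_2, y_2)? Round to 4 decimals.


Gradient descent on f(x,y) = 4*x^2 + 7*y^2.
Starting point: (4.0555, 2.6452), alpha = 0.1
Step 1: grad_x = 2*4*4.0555 = 32.444, grad_y = 2*7*2.6452 = 37.0328
  x_1 = 4.0555 - 0.1*32.444 = 0.8111
  y_1 = 2.6452 - 0.1*37.0328 = -1.0581
Step 2: grad_x = 2*4*0.8111 = 6.4888, grad_y = 2*7*-1.0581 = -14.8131
  x_2 = 0.8111 - 0.1*6.4888 = 0.1622
  y_2 = -1.0581 - 0.1*-14.8131 = 0.4232
f(0.1622, 0.4232) = 4*0.1622^2 + 7*0.4232^2 = 1.3591


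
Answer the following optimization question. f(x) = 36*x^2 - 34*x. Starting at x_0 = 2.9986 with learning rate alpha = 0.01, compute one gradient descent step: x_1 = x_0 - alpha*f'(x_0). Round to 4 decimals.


We compute the gradient at x_0 and apply the update.
f'(x) = 72*x - 34
f'(2.9986) = 72*2.9986 - 34 = 181.8992
x_1 = 2.9986 - 0.01*181.8992 = 1.1796


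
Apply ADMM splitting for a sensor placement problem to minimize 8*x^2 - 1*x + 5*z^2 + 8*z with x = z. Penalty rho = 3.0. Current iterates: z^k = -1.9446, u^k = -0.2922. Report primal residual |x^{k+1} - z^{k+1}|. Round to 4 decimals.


ADMM iteration with rho = 3.0, z^k = -1.9446, u^k = -0.2922
Step 1: x-update.
Minimize 8*x^2 - 1*x + (3.0/2)*(x + 1.9446 - 0.2922)^2
FOC: (2*8 + 3.0)*x = 1 + 3.0*(-1.9446 + 0.2922)
x^{k+1} = -0.2083
Step 2: z-update.
Minimize 5*z^2 + 8*z + (3.0/2)*(-0.2083 - z - 0.2922)^2
FOC: (2*5 + 3.0)*z = -8 + 3.0*(-0.2083 - 0.2922)
z^{k+1} = -0.7309
Step 3: u-update.
u^{k+1} = -0.2922 - 0.2083 + 0.7309 = 0.2304
Step 4: Primal residual = |-0.2083 + 0.7309| = 0.5226


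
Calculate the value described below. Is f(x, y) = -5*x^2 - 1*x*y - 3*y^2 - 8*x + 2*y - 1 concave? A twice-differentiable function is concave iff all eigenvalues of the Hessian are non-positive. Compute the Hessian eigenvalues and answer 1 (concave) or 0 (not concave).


The Hessian of f(x,y) = -5*x^2 - 1*x*y - 3*y^2 - 8*x + 2*y - 1 is:
H = [[-10, -1], [-1, -6]]
Trace = -10 - 6 = -16
Determinant = -10*-6 - (-1)^2 = 59
Discriminant = (-16)^2 - 4*59 = 20.0
Eigenvalues: lambda_1 = -10.2361, lambda_2 = -5.7639
The function is concave.

1


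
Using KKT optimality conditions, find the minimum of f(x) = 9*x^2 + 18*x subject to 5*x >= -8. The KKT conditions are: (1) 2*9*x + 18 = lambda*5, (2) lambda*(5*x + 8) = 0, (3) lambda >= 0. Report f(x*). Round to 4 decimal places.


Step 1: Try lambda = 0 (constraint inactive).
Stationarity: 2*9*x + 18 = 0
x* = -18/(2*9) = -1.0
Check constraint: 5*-1.0 = -5.0 >= -8 -- satisfied.
Step 2: Compute optimal value.
f(x*) = 9*(-1.0)^2 + 18*(-1.0) = -9.0


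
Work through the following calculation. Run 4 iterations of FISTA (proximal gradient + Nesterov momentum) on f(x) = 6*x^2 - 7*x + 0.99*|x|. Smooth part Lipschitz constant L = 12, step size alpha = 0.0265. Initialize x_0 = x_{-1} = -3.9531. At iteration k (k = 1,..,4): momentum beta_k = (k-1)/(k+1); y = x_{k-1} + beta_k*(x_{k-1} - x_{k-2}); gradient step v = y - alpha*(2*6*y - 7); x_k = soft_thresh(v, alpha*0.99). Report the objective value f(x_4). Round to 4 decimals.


FISTA on f(x) = 6*x^2 - 7*x + 0.99*|x|
L = 12, alpha = 0.0265
Iteration 1: beta = 0.0, y = -3.9531 + 0.0*(-3.9531 + 3.9531) = -3.9531
  grad(y) = -54.4372, v = y - alpha*grad = -2.5105
  prox(v) = soft_thresh(-2.5105, 0.0262) = -2.4843
Iteration 2: beta = 0.3333, y = -2.4843 + 0.3333*(-2.4843 + 3.9531) = -1.9947
  grad(y) = -30.9361, v = y - alpha*grad = -1.1749
  prox(v) = soft_thresh(-1.1749, 0.0262) = -1.1486
Iteration 3: beta = 0.5, y = -1.1486 + 0.5*(-1.1486 + 2.4843) = -0.4808
  grad(y) = -12.7697, v = y - alpha*grad = -0.1424
  prox(v) = soft_thresh(-0.1424, 0.0262) = -0.1162
Iteration 4: beta = 0.6, y = -0.1162 + 0.6*(-0.1162 + 1.1486) = 0.5033
  grad(y) = -0.9604, v = y - alpha*grad = 0.5287
  prox(v) = soft_thresh(0.5287, 0.0262) = 0.5025
f(x_4) = 6*0.5025^2 - 7*0.5025 + 0.99*|0.5025| = -1.505


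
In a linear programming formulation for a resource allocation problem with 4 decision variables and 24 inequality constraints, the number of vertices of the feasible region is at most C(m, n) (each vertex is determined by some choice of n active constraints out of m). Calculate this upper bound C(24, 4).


Each vertex corresponds to some choice of n active constraints out of m, so the number of vertices is at most C(m, n) = m! / (n!(m-n)!).
m = 24, n = 4
Numerator: 24 * 23 * 22 * 21
Denominator: 4! = 24
C(24, 4) = 10626


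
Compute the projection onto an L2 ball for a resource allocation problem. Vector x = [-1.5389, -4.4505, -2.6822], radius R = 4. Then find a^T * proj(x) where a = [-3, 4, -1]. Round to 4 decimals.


Step 1: Compute ||x|| (intermediates to 6 decimals).
||x|| = sqrt((-1.5389)^2 + (-4.4505)^2 + (-2.6822)^2) = 5.419351
Step 2: Project.
Since ||x|| > R, scale = R/||x|| = 4/5.419351 = 0.738096, proj(x) = scale * x
proj(x) = [-1.135856, -3.284896, -1.979721]
Step 3: Dot product.
a^T * proj(x) = -3*(-1.135856) + 4*(-3.284896) - 1*(-1.979721) = -7.7523


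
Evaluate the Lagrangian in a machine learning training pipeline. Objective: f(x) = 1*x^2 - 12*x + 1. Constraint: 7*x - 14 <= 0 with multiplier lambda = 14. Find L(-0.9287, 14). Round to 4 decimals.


Step 1: Evaluate f(x).
f(-0.9287) = 1*(-0.9287)^2 - 12*(-0.9287) + 1 = 13.0069
Step 2: Evaluate g(x).
g(-0.9287) = 7*-0.9287 - 14 = -20.5009
Step 3: Compute Lagrangian.
L = 13.0069 + 14*-20.5009 = -274.0057


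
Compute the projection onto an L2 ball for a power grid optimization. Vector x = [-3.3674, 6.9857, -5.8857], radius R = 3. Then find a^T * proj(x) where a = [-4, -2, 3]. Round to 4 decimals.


Step 1: Compute ||x|| (intermediates to 6 decimals).
||x|| = sqrt((-3.3674)^2 + 6.9857^2 + (-5.8857)^2) = 9.735546
Step 2: Project.
Since ||x|| > R, scale = R/||x|| = 3/9.735546 = 0.308149, proj(x) = scale * x
proj(x) = [-1.037661, 2.152636, -1.813673]
Step 3: Dot product.
a^T * proj(x) = -4*(-1.037661) - 2*2.152636 + 3*(-1.813673) = -5.5956


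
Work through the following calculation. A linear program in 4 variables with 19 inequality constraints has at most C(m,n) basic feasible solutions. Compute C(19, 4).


Each vertex corresponds to some choice of n active constraints out of m, so the number of vertices is at most C(m, n) = m! / (n!(m-n)!).
m = 19, n = 4
Numerator: 19 * 18 * 17 * 16
Denominator: 4! = 24
C(19, 4) = 3876


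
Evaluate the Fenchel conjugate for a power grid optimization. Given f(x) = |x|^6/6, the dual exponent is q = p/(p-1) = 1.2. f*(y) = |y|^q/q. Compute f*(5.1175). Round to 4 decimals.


The conjugate exponent q satisfies 1/p + 1/q = 1.
p = 6, so q = 6/(6 - 1) = 1.2
|y|^q = 5.1175^1.2 = 7.0936
f*(5.1175) = 7.0936 / 1.2 = 5.9114


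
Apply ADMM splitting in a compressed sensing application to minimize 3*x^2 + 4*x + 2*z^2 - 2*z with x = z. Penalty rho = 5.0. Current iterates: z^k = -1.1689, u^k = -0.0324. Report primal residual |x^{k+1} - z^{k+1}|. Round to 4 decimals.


ADMM iteration with rho = 5.0, z^k = -1.1689, u^k = -0.0324
Step 1: x-update.
Minimize 3*x^2 + 4*x + (5.0/2)*(x + 1.1689 - 0.0324)^2
FOC: (2*3 + 5.0)*x = -4 + 5.0*(-1.1689 + 0.0324)
x^{k+1} = -0.8802
Step 2: z-update.
Minimize 2*z^2 - 2*z + (5.0/2)*(-0.8802 - z - 0.0324)^2
FOC: (2*2 + 5.0)*z = 2 + 5.0*(-0.8802 - 0.0324)
z^{k+1} = -0.2848
Step 3: u-update.
u^{k+1} = -0.0324 - 0.8802 + 0.2848 = -0.6278
Step 4: Primal residual = |-0.8802 + 0.2848| = 0.5954


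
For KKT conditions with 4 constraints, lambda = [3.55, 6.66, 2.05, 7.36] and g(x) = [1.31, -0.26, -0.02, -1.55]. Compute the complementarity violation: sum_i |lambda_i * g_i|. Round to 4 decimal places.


KKT complementary slackness check:
lambda_1 * g_1 = 3.55 * 1.31 = 4.6505
lambda_2 * g_2 = 6.66 * -0.26 = -1.7316
lambda_3 * g_3 = 2.05 * -0.02 = -0.041
lambda_4 * g_4 = 7.36 * -1.55 = -11.408
Total violation = 4.6505 + 1.7316 + 0.041 + 11.408 = 17.8311


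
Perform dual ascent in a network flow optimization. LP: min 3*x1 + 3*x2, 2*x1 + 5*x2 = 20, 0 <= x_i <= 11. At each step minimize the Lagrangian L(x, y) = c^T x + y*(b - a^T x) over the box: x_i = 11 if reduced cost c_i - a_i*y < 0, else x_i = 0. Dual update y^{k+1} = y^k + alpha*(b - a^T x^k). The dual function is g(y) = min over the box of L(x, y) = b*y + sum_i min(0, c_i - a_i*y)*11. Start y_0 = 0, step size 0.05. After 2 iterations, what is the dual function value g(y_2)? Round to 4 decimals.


Dual ascent for LP: min 3*x1 + 3*x2, 2*x1 + 5*x2 = 20, 0 <= x_i <= 11
Step 1: y^k = 0.0, reduced costs: (3.0, 3.0)
  x^k = (0.0, 0.0), subgradient = b - a^T x = 20.0
  y^{k+1} = 0.0 + 0.05*20.0 = 1.0
Step 2: y^k = 1.0, reduced costs: (1.0, -2.0)
  x^k = (0.0, 11.0), subgradient = b - a^T x = -35.0
  y^{k+1} = 1.0 + 0.05*-35.0 = -0.75
Dual objective at y_2 = -0.75: reduced costs (4.5, 6.75), box minimizer x = (0.0, 0.0)
g(y_2) = b*y + (c1 - a1*y)*x1 + (c2 - a2*y)*x2 = 20*(-0.75) + 4.5*0.0 + 6.75*0.0 = -15.0 + 0.0 + 0.0 = -15.0


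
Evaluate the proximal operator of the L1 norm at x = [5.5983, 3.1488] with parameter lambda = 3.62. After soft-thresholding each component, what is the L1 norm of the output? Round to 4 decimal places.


Soft-thresholding with lambda = 3.62:
prox(5.5983) = sign(5.5983)*max(|5.5983| - 3.62, 0) = 1.9783
prox(3.1488) = sign(3.1488)*max(|3.1488| - 3.62, 0) = 0.0
prox(x) = [1.9783, 0.0]
||prox(x)||_1 = 1.9783 + 0.0 = 1.9783


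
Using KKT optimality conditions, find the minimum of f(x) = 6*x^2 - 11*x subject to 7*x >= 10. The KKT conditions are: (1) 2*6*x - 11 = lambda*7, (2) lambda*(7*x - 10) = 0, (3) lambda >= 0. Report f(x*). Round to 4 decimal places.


Step 1: Try lambda = 0 (constraint inactive).
x_unc = 11/(2*6) = 0.9167
Check: 7*0.9167 = 6.4169 < 10 -- violated!
Step 2: Constraint must be active: 7*x = 10
x* = 10/7 = 1.4286 (rounded; the exact value 10/7 is used below)
lambda = (2*6*(10/7) - 11)/7 = 0.8776
Step 3: Compute optimal value.
f(x*) = 6*(10/7)^2 - 11*(10/7) = -3.4694


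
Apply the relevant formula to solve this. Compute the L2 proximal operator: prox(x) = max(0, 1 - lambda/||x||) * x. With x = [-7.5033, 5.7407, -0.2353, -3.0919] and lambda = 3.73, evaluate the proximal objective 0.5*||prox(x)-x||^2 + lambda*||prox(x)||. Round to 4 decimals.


Step 1: Compute ||x||.
||x|| = 9.9434
Step 2: Compute scaling factor.
scale = max(0, 1 - 3.73/9.9434) = 0.6249
Step 3: prox(x) = [-4.6886, 3.5872, -0.147, -1.9321]
||prox(x)|| = 6.2134
Step 4: Proximal objective.
0.5*||prox-x||^2 = 6.9565
lambda*||prox|| = 23.176
Total = 30.1323


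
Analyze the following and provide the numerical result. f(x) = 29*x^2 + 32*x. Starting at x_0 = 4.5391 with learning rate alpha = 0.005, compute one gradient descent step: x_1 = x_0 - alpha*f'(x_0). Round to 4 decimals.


We compute the gradient at x_0 and apply the update.
f'(x) = 58*x + 32
f'(4.5391) = 58*4.5391 + 32 = 295.2678
x_1 = 4.5391 - 0.005*295.2678 = 3.0628


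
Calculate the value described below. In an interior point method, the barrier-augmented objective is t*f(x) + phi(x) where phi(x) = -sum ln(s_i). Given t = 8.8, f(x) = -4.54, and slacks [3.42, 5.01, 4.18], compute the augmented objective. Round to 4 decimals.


Step 1: Compute log-barrier.
ln values: [1.2296, 1.6114, 1.4303]
phi = -(1.2296 + 1.6114 + 1.4303) = -4.2714
Step 2: Compute augmented objective.
t*f(x) = 8.8*-4.54 = -39.952
Total = -39.952 - 4.2714 = -44.2234


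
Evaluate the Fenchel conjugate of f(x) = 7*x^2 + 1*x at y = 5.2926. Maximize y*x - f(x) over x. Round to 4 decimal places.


f*(y) = sup_x {y*x - a*x^2 - b*x} = sup_x {(y-b)*x - a*x^2}
FOC: (y - b) - 2a*x = 0 => x* = (y - b)/(2a)
x* = (5.2926 - 1)/(2*7) = 0.3066
f*(5.2926) = (y-b)^2/(4a) = (5.2926 - 1)^2/(4*7)
= 18.4264/28 = 0.6581


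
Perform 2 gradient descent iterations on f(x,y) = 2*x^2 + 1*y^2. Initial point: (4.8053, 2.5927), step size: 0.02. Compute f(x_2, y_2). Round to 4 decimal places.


Gradient descent on f(x,y) = 2*x^2 + 1*y^2.
Starting point: (4.8053, 2.5927), alpha = 0.02
Step 1: grad_x = 2*2*4.8053 = 19.2212, grad_y = 2*1*2.5927 = 5.1854
  x_1 = 4.8053 - 0.02*19.2212 = 4.4209
  y_1 = 2.5927 - 0.02*5.1854 = 2.489
Step 2: grad_x = 2*2*4.4209 = 17.6835, grad_y = 2*1*2.489 = 4.978
  x_2 = 4.4209 - 0.02*17.6835 = 4.0672
  y_2 = 2.489 - 0.02*4.978 = 2.3894
f(4.0672, 2.3894) = 2*4.0672^2 + 1*2.3894^2 = 38.7937


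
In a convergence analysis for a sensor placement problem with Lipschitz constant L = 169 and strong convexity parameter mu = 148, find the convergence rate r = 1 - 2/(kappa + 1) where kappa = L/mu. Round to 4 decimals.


Step 1: Compute the condition number.
kappa = L/mu = 169/148 = 1.1419
Step 2: Compute the convergence rate.
r = 1 - 2/(kappa + 1) = 1 - 2*mu/(L + mu) = (L - mu)/(L + mu) = 21/317 = 0.0662


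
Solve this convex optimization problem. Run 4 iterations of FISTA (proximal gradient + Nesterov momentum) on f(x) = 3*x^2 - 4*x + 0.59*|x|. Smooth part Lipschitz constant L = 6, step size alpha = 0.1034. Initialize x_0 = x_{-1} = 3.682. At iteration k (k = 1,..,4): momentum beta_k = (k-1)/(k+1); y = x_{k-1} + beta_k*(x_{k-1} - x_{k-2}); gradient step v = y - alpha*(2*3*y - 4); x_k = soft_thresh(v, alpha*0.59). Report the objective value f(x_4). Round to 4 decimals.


FISTA on f(x) = 3*x^2 - 4*x + 0.59*|x|
L = 6, alpha = 0.1034
Iteration 1: beta = 0.0, y = 3.682 + 0.0*(3.682 - 3.682) = 3.682
  grad(y) = 18.092, v = y - alpha*grad = 1.8113
  prox(v) = soft_thresh(1.8113, 0.061) = 1.7503
Iteration 2: beta = 0.3333, y = 1.7503 + 0.3333*(1.7503 - 3.682) = 1.1064
  grad(y) = 2.6382, v = y - alpha*grad = 0.8336
  prox(v) = soft_thresh(0.8336, 0.061) = 0.7726
Iteration 3: beta = 0.5, y = 0.7726 + 0.5*(0.7726 - 1.7503) = 0.2837
  grad(y) = -2.2977, v = y - alpha*grad = 0.5213
  prox(v) = soft_thresh(0.5213, 0.061) = 0.4603
Iteration 4: beta = 0.6, y = 0.4603 + 0.6*(0.4603 - 0.7726) = 0.2729
  grad(y) = -2.3624, v = y - alpha*grad = 0.5172
  prox(v) = soft_thresh(0.5172, 0.061) = 0.4562
f(x_4) = 3*0.4562^2 - 4*0.4562 + 0.59*|0.4562| = -0.9313


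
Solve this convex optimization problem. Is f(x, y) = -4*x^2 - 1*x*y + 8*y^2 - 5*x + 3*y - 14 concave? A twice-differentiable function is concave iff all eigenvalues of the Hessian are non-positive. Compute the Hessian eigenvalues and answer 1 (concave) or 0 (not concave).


The Hessian of f(x,y) = -4*x^2 - 1*x*y + 8*y^2 - 5*x + 3*y - 14 is:
H = [[-8, -1], [-1, 16]]
Trace = -8 + 16 = 8
Determinant = -8*16 - (-1)^2 = -129
Discriminant = (8)^2 - 4*-129 = 580.0
Eigenvalues: lambda_1 = -8.0416, lambda_2 = 16.0416
The function is not concave.

0


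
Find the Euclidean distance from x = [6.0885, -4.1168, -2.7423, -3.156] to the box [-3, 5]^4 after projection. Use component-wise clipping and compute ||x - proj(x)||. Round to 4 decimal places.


Project each component onto [-3, 5].
clip(6.0885) = 5.0, clip(-4.1168) = -3.0, clip(-2.7423) = -2.7423, clip(-3.156) = -3.0
Projection = [5.0, -3.0, -2.7423, -3.0]
Squared diffs: [1.1848, 1.2472, 0.0, 0.0243]
Distance = sqrt(2.4563) = 1.5673


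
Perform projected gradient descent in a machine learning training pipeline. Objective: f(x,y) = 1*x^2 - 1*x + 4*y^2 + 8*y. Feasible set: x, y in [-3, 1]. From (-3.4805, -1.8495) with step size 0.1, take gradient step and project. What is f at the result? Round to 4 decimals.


Step 1: Compute gradient at (-3.4805, -1.8495).
grad_x = 2*1*-3.4805 - 1 = -7.961
grad_y = 2*4*-1.8495 + 8 = -6.796
Step 2: Gradient step.
x_raw = -3.4805 - 0.1*-7.961 = -2.6844
y_raw = -1.8495 - 0.1*-6.796 = -1.1699
Step 3: Project onto [-3, 1].
x_proj = clip(-2.6844) = -2.6844
y_proj = clip(-1.1699) = -1.1699
Step 4: Evaluate f.
f(-2.6844, -1.1699) = 6.0059


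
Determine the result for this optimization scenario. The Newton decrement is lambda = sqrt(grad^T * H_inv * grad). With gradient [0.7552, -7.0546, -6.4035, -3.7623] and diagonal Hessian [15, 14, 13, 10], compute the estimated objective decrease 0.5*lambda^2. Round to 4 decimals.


Step 1: H is diagonal, so H^(-1) * g = [0.0503, -0.5039, -0.4926, -0.3762].
Step 2: g^T H^(-1) g = sum_i g_i^2 / H_ii
  = (0.7552)^2/15 + (-7.0546)^2/14 + (-6.4035)^2/13 + (-3.7623)^2/10
  = 0.038 + 3.5548 + 3.1542 + 1.4155 = 8.1625
Step 3: Objective decrease = 0.5 * g^T H^(-1) g = 4.0813


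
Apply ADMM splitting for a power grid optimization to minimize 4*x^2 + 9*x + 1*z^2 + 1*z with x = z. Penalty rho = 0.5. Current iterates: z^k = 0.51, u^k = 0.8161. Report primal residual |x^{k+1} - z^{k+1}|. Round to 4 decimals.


ADMM iteration with rho = 0.5, z^k = 0.51, u^k = 0.8161
Step 1: x-update.
Minimize 4*x^2 + 9*x + (0.5/2)*(x - 0.51 + 0.8161)^2
FOC: (2*4 + 0.5)*x = -9 + 0.5*(0.51 - 0.8161)
x^{k+1} = -1.0768
Step 2: z-update.
Minimize 1*z^2 + 1*z + (0.5/2)*(-1.0768 - z + 0.8161)^2
FOC: (2*1 + 0.5)*z = -1 + 0.5*(-1.0768 + 0.8161)
z^{k+1} = -0.4521
Step 3: u-update.
u^{k+1} = 0.8161 - 1.0768 + 0.4521 = 0.1914
Step 4: Primal residual = |-1.0768 + 0.4521| = 0.6247


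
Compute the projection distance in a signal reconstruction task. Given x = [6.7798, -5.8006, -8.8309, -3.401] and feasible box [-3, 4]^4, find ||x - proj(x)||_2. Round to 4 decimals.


Project each component onto [-3, 4].
clip(6.7798) = 4.0, clip(-5.8006) = -3.0, clip(-8.8309) = -3.0, clip(-3.401) = -3.0
Projection = [4.0, -3.0, -3.0, -3.0]
Squared diffs: [7.7273, 7.8434, 33.9994, 0.1608]
Distance = sqrt(49.7309) = 7.052


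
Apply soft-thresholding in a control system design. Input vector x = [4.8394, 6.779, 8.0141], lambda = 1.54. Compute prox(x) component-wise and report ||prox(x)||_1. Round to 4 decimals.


Soft-thresholding with lambda = 1.54:
prox(4.8394) = sign(4.8394)*max(|4.8394| - 1.54, 0) = 3.2994
prox(6.779) = sign(6.779)*max(|6.779| - 1.54, 0) = 5.239
prox(8.0141) = sign(8.0141)*max(|8.0141| - 1.54, 0) = 6.4741
prox(x) = [3.2994, 5.239, 6.4741]
||prox(x)||_1 = 3.2994 + 5.239 + 6.4741 = 15.0125


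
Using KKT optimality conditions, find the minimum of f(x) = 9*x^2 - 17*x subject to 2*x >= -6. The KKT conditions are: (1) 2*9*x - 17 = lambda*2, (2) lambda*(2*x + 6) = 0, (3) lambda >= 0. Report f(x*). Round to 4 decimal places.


Step 1: Try lambda = 0 (constraint inactive).
Stationarity: 2*9*x - 17 = 0
x* = 17/(2*9) = 17/18 = 0.9444 (rounded; the exact value 17/18 is used below)
Check constraint: 2*0.9444 = 1.8888 >= -6 -- satisfied.
Step 2: Compute optimal value.
f(x*) = 9*(17/18)^2 - 17*(17/18) = -8.0278


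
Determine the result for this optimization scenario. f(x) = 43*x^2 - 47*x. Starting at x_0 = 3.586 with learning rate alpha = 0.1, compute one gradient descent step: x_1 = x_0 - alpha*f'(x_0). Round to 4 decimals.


We compute the gradient at x_0 and apply the update.
f'(x) = 86*x - 47
f'(3.586) = 86*3.586 - 47 = 261.396
x_1 = 3.586 - 0.1*261.396 = -22.5536


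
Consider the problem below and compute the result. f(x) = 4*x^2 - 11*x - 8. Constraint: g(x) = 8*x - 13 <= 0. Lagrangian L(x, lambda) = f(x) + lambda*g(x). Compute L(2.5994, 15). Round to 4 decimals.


Step 1: Evaluate f(x).
f(2.5994) = 4*2.5994^2 - 11*2.5994 - 8 = -9.5659
Step 2: Evaluate g(x).
g(2.5994) = 8*2.5994 - 13 = 7.7952
Step 3: Compute Lagrangian.
L = -9.5659 + 15*7.7952 = 107.3621


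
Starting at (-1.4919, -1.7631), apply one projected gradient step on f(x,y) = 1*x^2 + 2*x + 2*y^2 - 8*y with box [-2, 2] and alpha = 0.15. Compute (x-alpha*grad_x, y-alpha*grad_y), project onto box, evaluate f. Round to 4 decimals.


Step 1: Compute gradient at (-1.4919, -1.7631).
grad_x = 2*1*-1.4919 + 2 = -0.9838
grad_y = 2*2*-1.7631 - 8 = -15.0524
Step 2: Gradient step.
x_raw = -1.4919 - 0.15*-0.9838 = -1.3443
y_raw = -1.7631 - 0.15*-15.0524 = 0.4948
Step 3: Project onto [-2, 2].
x_proj = clip(-1.3443) = -1.3443
y_proj = clip(0.4948) = 0.4948
Step 4: Evaluate f.
f(-1.3443, 0.4948) = -4.3499


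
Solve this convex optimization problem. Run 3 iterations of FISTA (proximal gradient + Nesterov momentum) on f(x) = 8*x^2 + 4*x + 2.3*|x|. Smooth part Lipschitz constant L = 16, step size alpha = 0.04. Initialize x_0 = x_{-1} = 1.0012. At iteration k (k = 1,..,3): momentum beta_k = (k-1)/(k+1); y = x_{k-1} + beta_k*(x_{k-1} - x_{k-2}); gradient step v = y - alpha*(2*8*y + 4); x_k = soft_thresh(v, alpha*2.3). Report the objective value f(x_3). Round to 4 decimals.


FISTA on f(x) = 8*x^2 + 4*x + 2.3*|x|
L = 16, alpha = 0.04
Iteration 1: beta = 0.0, y = 1.0012 + 0.0*(1.0012 - 1.0012) = 1.0012
  grad(y) = 20.0192, v = y - alpha*grad = 0.2004
  prox(v) = soft_thresh(0.2004, 0.092) = 0.1084
Iteration 2: beta = 0.3333, y = 0.1084 + 0.3333*(0.1084 - 1.0012) = -0.1892
  grad(y) = 0.9735, v = y - alpha*grad = -0.2281
  prox(v) = soft_thresh(-0.2281, 0.092) = -0.1361
Iteration 3: beta = 0.5, y = -0.1361 + 0.5*(-0.1361 - 0.1084) = -0.2584
  grad(y) = -0.1338, v = y - alpha*grad = -0.253
  prox(v) = soft_thresh(-0.253, 0.092) = -0.161
f(x_3) = 8*(-0.161)^2 + 4*(-0.161) + 2.3*|-0.161| = -0.0663


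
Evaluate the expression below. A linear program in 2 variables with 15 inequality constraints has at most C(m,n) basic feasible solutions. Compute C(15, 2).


Each vertex corresponds to some choice of n active constraints out of m, so the number of vertices is at most C(m, n) = m! / (n!(m-n)!).
m = 15, n = 2
Numerator: 15 * 14
Denominator: 2! = 2
C(15, 2) = 105


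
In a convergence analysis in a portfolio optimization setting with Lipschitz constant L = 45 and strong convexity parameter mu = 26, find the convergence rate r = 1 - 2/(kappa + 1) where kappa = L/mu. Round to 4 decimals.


Step 1: Compute the condition number.
kappa = L/mu = 45/26 = 1.7308
Step 2: Compute the convergence rate.
r = 1 - 2/(kappa + 1) = 1 - 2*mu/(L + mu) = (L - mu)/(L + mu) = 19/71 = 0.2676


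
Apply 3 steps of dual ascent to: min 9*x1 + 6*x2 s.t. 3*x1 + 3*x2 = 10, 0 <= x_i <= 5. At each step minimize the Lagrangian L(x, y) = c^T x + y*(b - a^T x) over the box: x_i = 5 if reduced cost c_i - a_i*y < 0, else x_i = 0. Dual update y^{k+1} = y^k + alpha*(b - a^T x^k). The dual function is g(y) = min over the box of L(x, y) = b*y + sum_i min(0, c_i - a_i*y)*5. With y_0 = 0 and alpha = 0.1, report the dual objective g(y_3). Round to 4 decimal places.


Dual ascent for LP: min 9*x1 + 6*x2, 3*x1 + 3*x2 = 10, 0 <= x_i <= 5
Step 1: y^k = 0.0, reduced costs: (9.0, 6.0)
  x^k = (0.0, 0.0), subgradient = b - a^T x = 10.0
  y^{k+1} = 0.0 + 0.1*10.0 = 1.0
Step 2: y^k = 1.0, reduced costs: (6.0, 3.0)
  x^k = (0.0, 0.0), subgradient = b - a^T x = 10.0
  y^{k+1} = 1.0 + 0.1*10.0 = 2.0
Step 3: y^k = 2.0, reduced costs: (3.0, 0.0)
  x^k = (0.0, 0.0), subgradient = b - a^T x = 10.0
  y^{k+1} = 2.0 + 0.1*10.0 = 3.0
Dual objective at y_3 = 3.0: reduced costs (0.0, -3.0), box minimizer x = (0.0, 5.0)
g(y_3) = b*y + (c1 - a1*y)*x1 + (c2 - a2*y)*x2 = 10*3.0 + 0.0*0.0 + (-3.0)*5.0 = 30.0 + 0.0 - 15.0 = 15.0


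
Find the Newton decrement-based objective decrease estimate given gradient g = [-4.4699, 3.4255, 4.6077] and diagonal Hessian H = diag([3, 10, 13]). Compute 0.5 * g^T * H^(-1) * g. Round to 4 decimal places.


Step 1: H is diagonal, so H^(-1) * g = [-1.49, 0.3426, 0.3544].
Step 2: g^T H^(-1) g = sum_i g_i^2 / H_ii
  = (-4.4699)^2/3 + (3.4255)^2/10 + (4.6077)^2/13
  = 6.66 + 1.1734 + 1.6331 = 9.4666
Step 3: Objective decrease = 0.5 * g^T H^(-1) g = 4.7333


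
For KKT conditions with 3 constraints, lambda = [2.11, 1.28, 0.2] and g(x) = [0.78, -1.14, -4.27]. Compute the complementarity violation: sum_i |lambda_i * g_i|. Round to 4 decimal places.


KKT complementary slackness check:
lambda_1 * g_1 = 2.11 * 0.78 = 1.6458
lambda_2 * g_2 = 1.28 * -1.14 = -1.4592
lambda_3 * g_3 = 0.2 * -4.27 = -0.854
Total violation = 1.6458 + 1.4592 + 0.854 = 3.959


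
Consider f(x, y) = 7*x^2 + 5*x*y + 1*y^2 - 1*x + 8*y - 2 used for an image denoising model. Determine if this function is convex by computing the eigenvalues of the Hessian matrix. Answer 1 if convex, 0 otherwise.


The Hessian of f(x,y) = 7*x^2 + 5*x*y + 1*y^2 - 1*x + 8*y - 2 is:
H = [[14, 5], [5, 2]]
Trace = 14 + 2 = 16
Determinant = 14*2 - (5)^2 = 3
Discriminant = (16)^2 - 4*3 = 244.0
Eigenvalues: lambda_1 = 0.1898, lambda_2 = 15.8102
The function is convex.

1


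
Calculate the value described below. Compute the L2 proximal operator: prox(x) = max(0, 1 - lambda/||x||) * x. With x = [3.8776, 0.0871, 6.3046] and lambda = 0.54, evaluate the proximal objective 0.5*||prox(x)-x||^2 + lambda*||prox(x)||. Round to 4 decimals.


Step 1: Compute ||x||.
||x|| = 7.4021
Step 2: Compute scaling factor.
scale = max(0, 1 - 0.54/7.4021) = 0.927
Step 3: prox(x) = [3.5947, 0.0807, 5.8447]
||prox(x)|| = 6.8621
Step 4: Proximal objective.
0.5*||prox-x||^2 = 0.1458
lambda*||prox|| = 3.7055
Total = 3.8513


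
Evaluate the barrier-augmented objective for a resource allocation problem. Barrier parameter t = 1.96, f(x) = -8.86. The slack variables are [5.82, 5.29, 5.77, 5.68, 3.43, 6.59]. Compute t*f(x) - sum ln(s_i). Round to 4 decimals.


Step 1: Compute log-barrier.
ln values: [1.7613, 1.6658, 1.7527, 1.737, 1.2326, 1.8856]
phi = -(1.7613 + 1.6658 + 1.7527 + 1.737 + 1.2326 + 1.8856) = -10.0349
Step 2: Compute augmented objective.
t*f(x) = 1.96*-8.86 = -17.3656
Total = -17.3656 - 10.0349 = -27.4005


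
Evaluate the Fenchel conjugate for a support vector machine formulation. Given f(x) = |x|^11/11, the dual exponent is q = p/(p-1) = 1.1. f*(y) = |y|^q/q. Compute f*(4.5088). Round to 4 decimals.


The conjugate exponent q satisfies 1/p + 1/q = 1.
p = 11, so q = 11/(11 - 1) = 1.1
|y|^q = 4.5088^1.1 = 5.2416
f*(4.5088) = 5.2416 / 1.1 = 4.7651


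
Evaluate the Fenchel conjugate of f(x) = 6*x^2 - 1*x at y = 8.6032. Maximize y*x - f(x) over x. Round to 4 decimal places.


f*(y) = sup_x {y*x - a*x^2 - b*x} = sup_x {(y-b)*x - a*x^2}
FOC: (y - b) - 2a*x = 0 => x* = (y - b)/(2a)
x* = (8.6032 + 1)/(2*6) = 0.8003
f*(8.6032) = (y-b)^2/(4a) = (8.6032 + 1)^2/(4*6)
= 92.2215/24 = 3.8426


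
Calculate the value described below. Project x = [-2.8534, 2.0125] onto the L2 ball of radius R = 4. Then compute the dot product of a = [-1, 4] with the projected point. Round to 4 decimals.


Step 1: Compute ||x|| (intermediates to 6 decimals).
||x|| = sqrt((-2.8534)^2 + 2.0125^2) = 3.491711
Step 2: Project.
Since ||x|| <= R, proj = x (no scaling needed).
proj(x) = [-2.8534, 2.0125]
Step 3: Dot product.
a^T * proj(x) = -1*(-2.8534) + 4*2.0125 = 10.9034


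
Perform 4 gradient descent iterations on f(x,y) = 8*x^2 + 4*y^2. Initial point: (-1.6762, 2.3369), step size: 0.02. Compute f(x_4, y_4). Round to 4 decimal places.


Gradient descent on f(x,y) = 8*x^2 + 4*y^2.
Starting point: (-1.6762, 2.3369), alpha = 0.02
Step 1: grad_x = 2*8*-1.6762 = -26.8192, grad_y = 2*4*2.3369 = 18.6952
  x_1 = -1.6762 - 0.02*-26.8192 = -1.1398
  y_1 = 2.3369 - 0.02*18.6952 = 1.963
Step 2: grad_x = 2*8*-1.1398 = -18.2371, grad_y = 2*4*1.963 = 15.704
  x_2 = -1.1398 - 0.02*-18.2371 = -0.7751
  y_2 = 1.963 - 0.02*15.704 = 1.6489
Step 3: grad_x = 2*8*-0.7751 = -12.4012, grad_y = 2*4*1.6489 = 13.1913
  x_3 = -0.7751 - 0.02*-12.4012 = -0.5271
  y_3 = 1.6489 - 0.02*13.1913 = 1.3851
Step 4: grad_x = 2*8*-0.5271 = -8.4328, grad_y = 2*4*1.3851 = 11.0807
  x_4 = -0.5271 - 0.02*-8.4328 = -0.3584
  y_4 = 1.3851 - 0.02*11.0807 = 1.1635
f(-0.3584, 1.1635) = 8*(-0.3584)^2 + 4*1.1635^2 = 6.4423


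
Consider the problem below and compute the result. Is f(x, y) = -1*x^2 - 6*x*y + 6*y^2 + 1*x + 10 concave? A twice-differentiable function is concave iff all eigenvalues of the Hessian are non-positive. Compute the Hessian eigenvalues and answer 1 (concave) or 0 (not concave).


The Hessian of f(x,y) = -1*x^2 - 6*x*y + 6*y^2 + 1*x + 10 is:
H = [[-2, -6], [-6, 12]]
Trace = -2 + 12 = 10
Determinant = -2*12 - (-6)^2 = -60
Discriminant = (10)^2 - 4*-60 = 340.0
Eigenvalues: lambda_1 = -4.2195, lambda_2 = 14.2195
The function is not concave.

0


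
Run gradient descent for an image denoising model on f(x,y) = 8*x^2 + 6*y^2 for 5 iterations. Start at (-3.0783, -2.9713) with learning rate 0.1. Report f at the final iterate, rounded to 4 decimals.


Gradient descent on f(x,y) = 8*x^2 + 6*y^2.
Starting point: (-3.0783, -2.9713), alpha = 0.1
Step 1: grad_x = 2*8*-3.0783 = -49.2528, grad_y = 2*6*-2.9713 = -35.6556
  x_1 = -3.0783 - 0.1*-49.2528 = 1.847
  y_1 = -2.9713 - 0.1*-35.6556 = 0.5943
Step 2: grad_x = 2*8*1.847 = 29.5517, grad_y = 2*6*0.5943 = 7.1311
  x_2 = 1.847 - 0.1*29.5517 = -1.1082
  y_2 = 0.5943 - 0.1*7.1311 = -0.1189
Step 3: grad_x = 2*8*-1.1082 = -17.731, grad_y = 2*6*-0.1189 = -1.4262
  x_3 = -1.1082 - 0.1*-17.731 = 0.6649
  y_3 = -0.1189 - 0.1*-1.4262 = 0.0238
Step 4: grad_x = 2*8*0.6649 = 10.6386, grad_y = 2*6*0.0238 = 0.2852
  x_4 = 0.6649 - 0.1*10.6386 = -0.3989
  y_4 = 0.0238 - 0.1*0.2852 = -0.0048
Step 5: grad_x = 2*8*-0.3989 = -6.3832, grad_y = 2*6*-0.0048 = -0.057
  x_5 = -0.3989 - 0.1*-6.3832 = 0.2394
  y_5 = -0.0048 - 0.1*-0.057 = 0.001
f(0.2394, 0.001) = 8*0.2394^2 + 6*0.001^2 = 0.4584


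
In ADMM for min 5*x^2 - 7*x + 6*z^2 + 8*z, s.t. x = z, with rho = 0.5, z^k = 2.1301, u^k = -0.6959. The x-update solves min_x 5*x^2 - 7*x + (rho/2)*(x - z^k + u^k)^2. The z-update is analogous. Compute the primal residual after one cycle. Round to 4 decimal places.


ADMM iteration with rho = 0.5, z^k = 2.1301, u^k = -0.6959
Step 1: x-update.
Minimize 5*x^2 - 7*x + (0.5/2)*(x - 2.1301 - 0.6959)^2
FOC: (2*5 + 0.5)*x = 7 + 0.5*(2.1301 + 0.6959)
x^{k+1} = 0.8012
Step 2: z-update.
Minimize 6*z^2 + 8*z + (0.5/2)*(0.8012 - z - 0.6959)^2
FOC: (2*6 + 0.5)*z = -8 + 0.5*(0.8012 - 0.6959)
z^{k+1} = -0.6358
Step 3: u-update.
u^{k+1} = -0.6959 + 0.8012 + 0.6358 = 0.7411
Step 4: Primal residual = |0.8012 + 0.6358| = 1.437


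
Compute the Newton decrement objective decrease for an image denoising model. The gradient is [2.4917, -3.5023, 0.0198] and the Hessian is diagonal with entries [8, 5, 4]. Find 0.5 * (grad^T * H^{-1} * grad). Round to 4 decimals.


Step 1: H is diagonal, so H^(-1) * g = [0.3115, -0.7005, 0.005].
Step 2: g^T H^(-1) g = sum_i g_i^2 / H_ii
  = (2.4917)^2/8 + (-3.5023)^2/5 + (0.0198)^2/4
  = 0.7761 + 2.4532 + 0.0001 = 3.2294
Step 3: Objective decrease = 0.5 * g^T H^(-1) g = 1.6147


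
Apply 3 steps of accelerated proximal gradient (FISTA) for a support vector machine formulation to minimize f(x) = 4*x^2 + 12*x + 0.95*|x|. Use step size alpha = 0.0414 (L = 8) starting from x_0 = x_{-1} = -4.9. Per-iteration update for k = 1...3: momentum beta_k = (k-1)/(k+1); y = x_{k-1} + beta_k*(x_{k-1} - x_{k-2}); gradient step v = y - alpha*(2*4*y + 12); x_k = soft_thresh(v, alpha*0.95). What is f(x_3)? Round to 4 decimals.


FISTA on f(x) = 4*x^2 + 12*x + 0.95*|x|
L = 8, alpha = 0.0414
Iteration 1: beta = 0.0, y = -4.9 + 0.0*(-4.9 + 4.9) = -4.9
  grad(y) = -27.2, v = y - alpha*grad = -3.7739
  prox(v) = soft_thresh(-3.7739, 0.0393) = -3.7346
Iteration 2: beta = 0.3333, y = -3.7346 + 0.3333*(-3.7346 + 4.9) = -3.3461
  grad(y) = -14.769, v = y - alpha*grad = -2.7347
  prox(v) = soft_thresh(-2.7347, 0.0393) = -2.6954
Iteration 3: beta = 0.5, y = -2.6954 + 0.5*(-2.6954 + 3.7346) = -2.1757
  grad(y) = -5.4059, v = y - alpha*grad = -1.9519
  prox(v) = soft_thresh(-1.9519, 0.0393) = -1.9126
f(x_3) = 4*(-1.9126)^2 + 12*(-1.9126) + 0.95*|-1.9126| = -6.5021


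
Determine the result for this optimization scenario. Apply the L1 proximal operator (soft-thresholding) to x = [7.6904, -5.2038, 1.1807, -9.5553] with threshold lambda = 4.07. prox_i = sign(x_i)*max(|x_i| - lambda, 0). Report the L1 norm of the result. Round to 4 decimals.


Soft-thresholding with lambda = 4.07:
prox(7.6904) = sign(7.6904)*max(|7.6904| - 4.07, 0) = 3.6204
prox(-5.2038) = sign(-5.2038)*max(|-5.2038| - 4.07, 0) = -1.1338
prox(1.1807) = sign(1.1807)*max(|1.1807| - 4.07, 0) = 0.0
prox(-9.5553) = sign(-9.5553)*max(|-9.5553| - 4.07, 0) = -5.4853
prox(x) = [3.6204, -1.1338, 0.0, -5.4853]
||prox(x)||_1 = 3.6204 + 1.1338 + 0.0 + 5.4853 = 10.2395


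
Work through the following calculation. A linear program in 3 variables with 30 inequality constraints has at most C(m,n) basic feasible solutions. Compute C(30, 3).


Each vertex corresponds to some choice of n active constraints out of m, so the number of vertices is at most C(m, n) = m! / (n!(m-n)!).
m = 30, n = 3
Numerator: 30 * 29 * 28
Denominator: 3! = 6
C(30, 3) = 4060


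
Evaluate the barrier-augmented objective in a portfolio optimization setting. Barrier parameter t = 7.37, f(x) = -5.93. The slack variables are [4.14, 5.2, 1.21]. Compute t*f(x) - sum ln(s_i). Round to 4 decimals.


Step 1: Compute log-barrier.
ln values: [1.4207, 1.6487, 0.1906]
phi = -(1.4207 + 1.6487 + 0.1906) = -3.26
Step 2: Compute augmented objective.
t*f(x) = 7.37*-5.93 = -43.7041
Total = -43.7041 - 3.26 = -46.9641


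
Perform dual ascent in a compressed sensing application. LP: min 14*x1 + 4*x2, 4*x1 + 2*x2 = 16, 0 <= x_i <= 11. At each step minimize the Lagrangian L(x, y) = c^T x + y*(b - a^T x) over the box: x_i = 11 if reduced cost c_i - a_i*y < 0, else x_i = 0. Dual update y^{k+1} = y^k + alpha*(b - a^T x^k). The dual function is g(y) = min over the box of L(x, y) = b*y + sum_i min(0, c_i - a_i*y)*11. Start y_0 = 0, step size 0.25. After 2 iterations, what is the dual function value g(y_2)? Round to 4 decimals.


Dual ascent for LP: min 14*x1 + 4*x2, 4*x1 + 2*x2 = 16, 0 <= x_i <= 11
Step 1: y^k = 0.0, reduced costs: (14.0, 4.0)
  x^k = (0.0, 0.0), subgradient = b - a^T x = 16.0
  y^{k+1} = 0.0 + 0.25*16.0 = 4.0
Step 2: y^k = 4.0, reduced costs: (-2.0, -4.0)
  x^k = (11.0, 11.0), subgradient = b - a^T x = -50.0
  y^{k+1} = 4.0 + 0.25*-50.0 = -8.5
Dual objective at y_2 = -8.5: reduced costs (48.0, 21.0), box minimizer x = (0.0, 0.0)
g(y_2) = b*y + (c1 - a1*y)*x1 + (c2 - a2*y)*x2 = 16*(-8.5) + 48.0*0.0 + 21.0*0.0 = -136.0 + 0.0 + 0.0 = -136.0


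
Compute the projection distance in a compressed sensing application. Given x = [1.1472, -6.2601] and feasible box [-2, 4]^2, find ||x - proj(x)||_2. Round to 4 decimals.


Project each component onto [-2, 4].
clip(1.1472) = 1.1472, clip(-6.2601) = -2.0
Projection = [1.1472, -2.0]
Squared diffs: [0.0, 18.1485]
Distance = sqrt(18.1485) = 4.2601
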